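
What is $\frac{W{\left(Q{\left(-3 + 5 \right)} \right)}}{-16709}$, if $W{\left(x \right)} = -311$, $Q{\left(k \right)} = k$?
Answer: $\frac{311}{16709} \approx 0.018613$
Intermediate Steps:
$\frac{W{\left(Q{\left(-3 + 5 \right)} \right)}}{-16709} = - \frac{311}{-16709} = \left(-311\right) \left(- \frac{1}{16709}\right) = \frac{311}{16709}$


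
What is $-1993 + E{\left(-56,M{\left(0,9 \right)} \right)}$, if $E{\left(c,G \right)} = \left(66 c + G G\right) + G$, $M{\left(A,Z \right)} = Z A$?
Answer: $-5689$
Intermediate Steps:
$M{\left(A,Z \right)} = A Z$
$E{\left(c,G \right)} = G + G^{2} + 66 c$ ($E{\left(c,G \right)} = \left(66 c + G^{2}\right) + G = \left(G^{2} + 66 c\right) + G = G + G^{2} + 66 c$)
$-1993 + E{\left(-56,M{\left(0,9 \right)} \right)} = -1993 + \left(0 \cdot 9 + \left(0 \cdot 9\right)^{2} + 66 \left(-56\right)\right) = -1993 + \left(0 + 0^{2} - 3696\right) = -1993 + \left(0 + 0 - 3696\right) = -1993 - 3696 = -5689$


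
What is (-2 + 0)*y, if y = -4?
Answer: 8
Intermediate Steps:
(-2 + 0)*y = (-2 + 0)*(-4) = -2*(-4) = 8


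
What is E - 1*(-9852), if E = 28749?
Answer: 38601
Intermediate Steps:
E - 1*(-9852) = 28749 - 1*(-9852) = 28749 + 9852 = 38601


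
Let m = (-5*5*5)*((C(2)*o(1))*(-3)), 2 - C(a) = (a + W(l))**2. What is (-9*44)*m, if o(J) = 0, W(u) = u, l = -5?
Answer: 0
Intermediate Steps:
C(a) = 2 - (-5 + a)**2 (C(a) = 2 - (a - 5)**2 = 2 - (-5 + a)**2)
m = 0 (m = (-5*5*5)*(((2 - (-5 + 2)**2)*0)*(-3)) = (-25*5)*(((2 - 1*(-3)**2)*0)*(-3)) = -125*(2 - 1*9)*0*(-3) = -125*(2 - 9)*0*(-3) = -125*(-7*0)*(-3) = -0*(-3) = -125*0 = 0)
(-9*44)*m = -9*44*0 = -396*0 = 0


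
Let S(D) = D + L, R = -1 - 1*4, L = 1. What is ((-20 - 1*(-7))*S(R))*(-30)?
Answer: -1560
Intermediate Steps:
R = -5 (R = -1 - 4 = -5)
S(D) = 1 + D (S(D) = D + 1 = 1 + D)
((-20 - 1*(-7))*S(R))*(-30) = ((-20 - 1*(-7))*(1 - 5))*(-30) = ((-20 + 7)*(-4))*(-30) = -13*(-4)*(-30) = 52*(-30) = -1560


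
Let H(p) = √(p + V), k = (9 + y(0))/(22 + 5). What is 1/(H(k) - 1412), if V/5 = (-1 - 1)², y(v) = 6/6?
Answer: -19062/26915269 - 15*√66/53830538 ≈ -0.00071049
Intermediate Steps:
y(v) = 1 (y(v) = 6*(⅙) = 1)
V = 20 (V = 5*(-1 - 1)² = 5*(-2)² = 5*4 = 20)
k = 10/27 (k = (9 + 1)/(22 + 5) = 10/27 ≈ 0.37037)
H(p) = √(20 + p) (H(p) = √(p + 20) = √(20 + p))
1/(H(k) - 1412) = 1/(√(20 + 10/27) - 1412) = 1/(√(550/27) - 1412) = 1/(5*√66/9 - 1412) = 1/(-1412 + 5*√66/9)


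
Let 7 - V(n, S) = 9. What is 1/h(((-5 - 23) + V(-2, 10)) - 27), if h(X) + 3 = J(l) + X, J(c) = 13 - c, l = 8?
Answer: -1/55 ≈ -0.018182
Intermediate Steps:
V(n, S) = -2 (V(n, S) = 7 - 1*9 = 7 - 9 = -2)
h(X) = 2 + X (h(X) = -3 + ((13 - 1*8) + X) = -3 + ((13 - 8) + X) = -3 + (5 + X) = 2 + X)
1/h(((-5 - 23) + V(-2, 10)) - 27) = 1/(2 + (((-5 - 23) - 2) - 27)) = 1/(2 + ((-28 - 2) - 27)) = 1/(2 + (-30 - 27)) = 1/(2 - 57) = 1/(-55) = -1/55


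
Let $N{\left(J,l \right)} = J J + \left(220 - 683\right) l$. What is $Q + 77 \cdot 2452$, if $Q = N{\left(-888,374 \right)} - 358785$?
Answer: $445401$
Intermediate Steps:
$N{\left(J,l \right)} = J^{2} - 463 l$
$Q = 256597$ ($Q = \left(\left(-888\right)^{2} - 173162\right) - 358785 = \left(788544 - 173162\right) - 358785 = 615382 - 358785 = 256597$)
$Q + 77 \cdot 2452 = 256597 + 77 \cdot 2452 = 256597 + 188804 = 445401$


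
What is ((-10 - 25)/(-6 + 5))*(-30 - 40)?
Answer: -2450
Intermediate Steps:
((-10 - 25)/(-6 + 5))*(-30 - 40) = -35/(-1)*(-70) = -35*(-1)*(-70) = 35*(-70) = -2450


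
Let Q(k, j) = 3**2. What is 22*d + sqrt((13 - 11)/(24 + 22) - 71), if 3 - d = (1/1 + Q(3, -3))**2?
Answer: -2134 + 4*I*sqrt(2346)/23 ≈ -2134.0 + 8.4236*I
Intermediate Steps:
Q(k, j) = 9
d = -97 (d = 3 - (1/1 + 9)**2 = 3 - (1 + 9)**2 = 3 - 1*10**2 = 3 - 1*100 = 3 - 100 = -97)
22*d + sqrt((13 - 11)/(24 + 22) - 71) = 22*(-97) + sqrt((13 - 11)/(24 + 22) - 71) = -2134 + sqrt(2/46 - 71) = -2134 + sqrt(2*(1/46) - 71) = -2134 + sqrt(1/23 - 71) = -2134 + sqrt(-1632/23) = -2134 + 4*I*sqrt(2346)/23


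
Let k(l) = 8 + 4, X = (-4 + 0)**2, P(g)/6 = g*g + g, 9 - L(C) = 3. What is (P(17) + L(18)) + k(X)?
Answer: 1854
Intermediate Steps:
L(C) = 6 (L(C) = 9 - 1*3 = 9 - 3 = 6)
P(g) = 6*g + 6*g**2 (P(g) = 6*(g*g + g) = 6*(g**2 + g) = 6*(g + g**2) = 6*g + 6*g**2)
X = 16 (X = (-4)**2 = 16)
k(l) = 12
(P(17) + L(18)) + k(X) = (6*17*(1 + 17) + 6) + 12 = (6*17*18 + 6) + 12 = (1836 + 6) + 12 = 1842 + 12 = 1854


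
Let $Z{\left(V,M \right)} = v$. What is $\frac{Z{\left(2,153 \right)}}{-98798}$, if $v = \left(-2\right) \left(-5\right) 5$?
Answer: $- \frac{25}{49399} \approx -0.00050608$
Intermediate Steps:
$v = 50$ ($v = 10 \cdot 5 = 50$)
$Z{\left(V,M \right)} = 50$
$\frac{Z{\left(2,153 \right)}}{-98798} = \frac{50}{-98798} = 50 \left(- \frac{1}{98798}\right) = - \frac{25}{49399}$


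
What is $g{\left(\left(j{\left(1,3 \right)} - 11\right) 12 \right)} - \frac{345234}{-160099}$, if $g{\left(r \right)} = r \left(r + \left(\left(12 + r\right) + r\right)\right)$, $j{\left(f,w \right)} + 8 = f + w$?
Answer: $\frac{15216154194}{160099} \approx 95042.0$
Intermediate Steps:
$j{\left(f,w \right)} = -8 + f + w$ ($j{\left(f,w \right)} = -8 + \left(f + w\right) = -8 + f + w$)
$g{\left(r \right)} = r \left(12 + 3 r\right)$ ($g{\left(r \right)} = r \left(r + \left(12 + 2 r\right)\right) = r \left(12 + 3 r\right)$)
$g{\left(\left(j{\left(1,3 \right)} - 11\right) 12 \right)} - \frac{345234}{-160099} = 3 \left(\left(-8 + 1 + 3\right) - 11\right) 12 \left(4 + \left(\left(-8 + 1 + 3\right) - 11\right) 12\right) - \frac{345234}{-160099} = 3 \left(-4 - 11\right) 12 \left(4 + \left(-4 - 11\right) 12\right) - 345234 \left(- \frac{1}{160099}\right) = 3 \left(\left(-15\right) 12\right) \left(4 - 180\right) - - \frac{345234}{160099} = 3 \left(-180\right) \left(4 - 180\right) + \frac{345234}{160099} = 3 \left(-180\right) \left(-176\right) + \frac{345234}{160099} = 95040 + \frac{345234}{160099} = \frac{15216154194}{160099}$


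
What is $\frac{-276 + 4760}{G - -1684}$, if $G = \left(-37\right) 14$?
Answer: $\frac{2242}{583} \approx 3.8456$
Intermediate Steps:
$G = -518$
$\frac{-276 + 4760}{G - -1684} = \frac{-276 + 4760}{-518 - -1684} = \frac{4484}{-518 + 1684} = \frac{4484}{1166} = 4484 \cdot \frac{1}{1166} = \frac{2242}{583}$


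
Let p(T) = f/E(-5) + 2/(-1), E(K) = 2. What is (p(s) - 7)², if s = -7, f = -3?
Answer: 441/4 ≈ 110.25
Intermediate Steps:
p(T) = -7/2 (p(T) = -3/2 + 2/(-1) = -3*½ + 2*(-1) = -3/2 - 2 = -7/2)
(p(s) - 7)² = (-7/2 - 7)² = (-21/2)² = 441/4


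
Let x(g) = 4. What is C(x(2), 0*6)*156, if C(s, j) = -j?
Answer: 0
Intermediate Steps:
C(x(2), 0*6)*156 = -0*6*156 = -1*0*156 = 0*156 = 0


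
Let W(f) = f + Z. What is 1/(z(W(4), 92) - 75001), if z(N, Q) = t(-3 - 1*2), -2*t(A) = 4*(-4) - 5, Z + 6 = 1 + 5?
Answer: -2/149981 ≈ -1.3335e-5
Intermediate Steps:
Z = 0 (Z = -6 + (1 + 5) = -6 + 6 = 0)
W(f) = f (W(f) = f + 0 = f)
t(A) = 21/2 (t(A) = -(4*(-4) - 5)/2 = -(-16 - 5)/2 = -½*(-21) = 21/2)
z(N, Q) = 21/2
1/(z(W(4), 92) - 75001) = 1/(21/2 - 75001) = 1/(-149981/2) = -2/149981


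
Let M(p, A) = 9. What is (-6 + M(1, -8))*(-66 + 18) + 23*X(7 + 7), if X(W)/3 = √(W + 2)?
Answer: 132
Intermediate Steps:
X(W) = 3*√(2 + W) (X(W) = 3*√(W + 2) = 3*√(2 + W))
(-6 + M(1, -8))*(-66 + 18) + 23*X(7 + 7) = (-6 + 9)*(-66 + 18) + 23*(3*√(2 + (7 + 7))) = 3*(-48) + 23*(3*√(2 + 14)) = -144 + 23*(3*√16) = -144 + 23*(3*4) = -144 + 23*12 = -144 + 276 = 132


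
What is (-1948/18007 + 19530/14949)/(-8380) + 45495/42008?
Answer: 259124611753141/239295396825320 ≈ 1.0829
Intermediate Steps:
(-1948/18007 + 19530/14949)/(-8380) + 45495/42008 = (-1948*1/18007 + 19530*(1/14949))*(-1/8380) + 45495*(1/42008) = (-1948/18007 + 2170/1661)*(-1/8380) + 45495/42008 = (3258142/2719057)*(-1/8380) + 45495/42008 = -1629071/11392848830 + 45495/42008 = 259124611753141/239295396825320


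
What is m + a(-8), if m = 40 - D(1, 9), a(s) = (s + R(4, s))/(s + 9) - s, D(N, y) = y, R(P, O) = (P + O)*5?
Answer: 11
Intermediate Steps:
R(P, O) = 5*O + 5*P (R(P, O) = (O + P)*5 = 5*O + 5*P)
a(s) = -s + (20 + 6*s)/(9 + s) (a(s) = (s + (5*s + 5*4))/(s + 9) - s = (s + (5*s + 20))/(9 + s) - s = (s + (20 + 5*s))/(9 + s) - s = (20 + 6*s)/(9 + s) - s = -s + (20 + 6*s)/(9 + s))
m = 31 (m = 40 - 1*9 = 40 - 9 = 31)
m + a(-8) = 31 + (20 - 1*(-8)² - 3*(-8))/(9 - 8) = 31 + (20 - 1*64 + 24)/1 = 31 + 1*(20 - 64 + 24) = 31 + 1*(-20) = 31 - 20 = 11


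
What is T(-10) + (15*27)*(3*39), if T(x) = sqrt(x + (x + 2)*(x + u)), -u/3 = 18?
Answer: 47385 + sqrt(502) ≈ 47407.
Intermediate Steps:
u = -54 (u = -3*18 = -54)
T(x) = sqrt(x + (-54 + x)*(2 + x)) (T(x) = sqrt(x + (x + 2)*(x - 54)) = sqrt(x + (2 + x)*(-54 + x)) = sqrt(x + (-54 + x)*(2 + x)))
T(-10) + (15*27)*(3*39) = sqrt(-108 + (-10)**2 - 51*(-10)) + (15*27)*(3*39) = sqrt(-108 + 100 + 510) + 405*117 = sqrt(502) + 47385 = 47385 + sqrt(502)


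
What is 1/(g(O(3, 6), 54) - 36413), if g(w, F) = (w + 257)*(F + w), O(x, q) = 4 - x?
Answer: -1/22223 ≈ -4.4998e-5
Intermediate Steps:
g(w, F) = (257 + w)*(F + w)
1/(g(O(3, 6), 54) - 36413) = 1/(((4 - 1*3)² + 257*54 + 257*(4 - 1*3) + 54*(4 - 1*3)) - 36413) = 1/(((4 - 3)² + 13878 + 257*(4 - 3) + 54*(4 - 3)) - 36413) = 1/((1² + 13878 + 257*1 + 54*1) - 36413) = 1/((1 + 13878 + 257 + 54) - 36413) = 1/(14190 - 36413) = 1/(-22223) = -1/22223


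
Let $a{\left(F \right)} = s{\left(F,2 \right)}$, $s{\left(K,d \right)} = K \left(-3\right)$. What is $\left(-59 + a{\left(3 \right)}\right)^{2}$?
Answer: $4624$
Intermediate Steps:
$s{\left(K,d \right)} = - 3 K$
$a{\left(F \right)} = - 3 F$
$\left(-59 + a{\left(3 \right)}\right)^{2} = \left(-59 - 9\right)^{2} = \left(-68\right)^{2} = 4624$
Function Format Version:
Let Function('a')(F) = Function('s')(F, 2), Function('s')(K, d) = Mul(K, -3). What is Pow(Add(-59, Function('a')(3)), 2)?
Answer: 4624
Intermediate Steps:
Function('s')(K, d) = Mul(-3, K)
Function('a')(F) = Mul(-3, F)
Pow(Add(-59, Function('a')(3)), 2) = Pow(Add(-59, Mul(-3, 3)), 2) = Pow(Add(-59, -9), 2) = Pow(-68, 2) = 4624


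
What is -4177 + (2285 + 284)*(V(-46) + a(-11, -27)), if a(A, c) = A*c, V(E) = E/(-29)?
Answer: 22123838/29 ≈ 7.6289e+5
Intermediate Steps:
V(E) = -E/29 (V(E) = E*(-1/29) = -E/29)
-4177 + (2285 + 284)*(V(-46) + a(-11, -27)) = -4177 + (2285 + 284)*(-1/29*(-46) - 11*(-27)) = -4177 + 2569*(46/29 + 297) = -4177 + 2569*(8659/29) = -4177 + 22244971/29 = 22123838/29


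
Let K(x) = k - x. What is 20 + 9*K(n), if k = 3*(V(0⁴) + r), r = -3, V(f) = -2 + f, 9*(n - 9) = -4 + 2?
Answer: -194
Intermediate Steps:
n = 79/9 (n = 9 + (-4 + 2)/9 = 9 + (⅑)*(-2) = 9 - 2/9 = 79/9 ≈ 8.7778)
k = -15 (k = 3*((-2 + 0⁴) - 3) = 3*((-2 + 0) - 3) = 3*(-2 - 3) = 3*(-5) = -15)
K(x) = -15 - x
20 + 9*K(n) = 20 + 9*(-15 - 1*79/9) = 20 + 9*(-15 - 79/9) = 20 + 9*(-214/9) = 20 - 214 = -194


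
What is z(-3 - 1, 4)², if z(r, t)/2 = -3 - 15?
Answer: 1296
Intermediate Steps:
z(r, t) = -36 (z(r, t) = 2*(-3 - 15) = 2*(-18) = -36)
z(-3 - 1, 4)² = (-36)² = 1296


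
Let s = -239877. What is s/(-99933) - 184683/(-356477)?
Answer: 34655519856/11874605347 ≈ 2.9185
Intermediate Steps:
s/(-99933) - 184683/(-356477) = -239877/(-99933) - 184683/(-356477) = -239877*(-1/99933) - 184683*(-1/356477) = 79959/33311 + 184683/356477 = 34655519856/11874605347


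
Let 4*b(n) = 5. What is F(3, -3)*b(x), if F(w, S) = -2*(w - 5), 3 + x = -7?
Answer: 5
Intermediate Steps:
x = -10 (x = -3 - 7 = -10)
F(w, S) = 10 - 2*w (F(w, S) = -2*(-5 + w) = 10 - 2*w)
b(n) = 5/4 (b(n) = (¼)*5 = 5/4)
F(3, -3)*b(x) = (10 - 2*3)*(5/4) = (10 - 6)*(5/4) = 4*(5/4) = 5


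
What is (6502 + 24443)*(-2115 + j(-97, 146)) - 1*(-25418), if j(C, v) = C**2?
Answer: 225738248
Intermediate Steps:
(6502 + 24443)*(-2115 + j(-97, 146)) - 1*(-25418) = (6502 + 24443)*(-2115 + (-97)**2) - 1*(-25418) = 30945*(-2115 + 9409) + 25418 = 30945*7294 + 25418 = 225712830 + 25418 = 225738248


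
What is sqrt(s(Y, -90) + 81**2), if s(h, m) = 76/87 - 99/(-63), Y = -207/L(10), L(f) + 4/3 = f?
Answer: sqrt(2434257042)/609 ≈ 81.015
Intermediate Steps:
L(f) = -4/3 + f
Y = -621/26 (Y = -207/(-4/3 + 10) = -207/26/3 = -207*3/26 = -621/26 ≈ -23.885)
s(h, m) = 1489/609 (s(h, m) = 76*(1/87) - 99*(-1/63) = 76/87 + 11/7 = 1489/609)
sqrt(s(Y, -90) + 81**2) = sqrt(1489/609 + 81**2) = sqrt(1489/609 + 6561) = sqrt(3997138/609) = sqrt(2434257042)/609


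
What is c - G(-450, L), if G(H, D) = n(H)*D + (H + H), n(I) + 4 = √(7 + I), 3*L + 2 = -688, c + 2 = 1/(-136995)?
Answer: -3013891/136995 + 230*I*√443 ≈ -22.0 + 4840.9*I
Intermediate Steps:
c = -273991/136995 (c = -2 + 1/(-136995) = -2 - 1/136995 = -273991/136995 ≈ -2.0000)
L = -230 (L = -⅔ + (⅓)*(-688) = -⅔ - 688/3 = -230)
n(I) = -4 + √(7 + I)
G(H, D) = 2*H + D*(-4 + √(7 + H)) (G(H, D) = (-4 + √(7 + H))*D + (H + H) = D*(-4 + √(7 + H)) + 2*H = 2*H + D*(-4 + √(7 + H)))
c - G(-450, L) = -273991/136995 - (2*(-450) - 230*(-4 + √(7 - 450))) = -273991/136995 - (-900 - 230*(-4 + √(-443))) = -273991/136995 - (-900 - 230*(-4 + I*√443)) = -273991/136995 - (-900 + (920 - 230*I*√443)) = -273991/136995 - (20 - 230*I*√443) = -273991/136995 + (-20 + 230*I*√443) = -3013891/136995 + 230*I*√443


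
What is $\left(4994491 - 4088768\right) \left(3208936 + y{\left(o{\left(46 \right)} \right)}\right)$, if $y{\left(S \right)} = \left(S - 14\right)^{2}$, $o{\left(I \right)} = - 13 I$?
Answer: $3245640256040$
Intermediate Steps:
$y{\left(S \right)} = \left(-14 + S\right)^{2}$
$\left(4994491 - 4088768\right) \left(3208936 + y{\left(o{\left(46 \right)} \right)}\right) = \left(4994491 - 4088768\right) \left(3208936 + \left(-14 - 598\right)^{2}\right) = 905723 \left(3208936 + \left(-14 - 598\right)^{2}\right) = 905723 \left(3208936 + \left(-612\right)^{2}\right) = 905723 \left(3208936 + 374544\right) = 905723 \cdot 3583480 = 3245640256040$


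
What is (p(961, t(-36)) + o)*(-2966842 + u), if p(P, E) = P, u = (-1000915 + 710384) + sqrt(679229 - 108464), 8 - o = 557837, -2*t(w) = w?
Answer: 1813926787764 - 556868*sqrt(570765) ≈ 1.8135e+12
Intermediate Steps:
t(w) = -w/2
o = -557829 (o = 8 - 1*557837 = 8 - 557837 = -557829)
u = -290531 + sqrt(570765) ≈ -2.8978e+5
(p(961, t(-36)) + o)*(-2966842 + u) = (961 - 557829)*(-2966842 + (-290531 + sqrt(570765))) = -556868*(-3257373 + sqrt(570765)) = 1813926787764 - 556868*sqrt(570765)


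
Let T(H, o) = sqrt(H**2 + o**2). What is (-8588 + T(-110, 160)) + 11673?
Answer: 3085 + 10*sqrt(377) ≈ 3279.2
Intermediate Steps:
(-8588 + T(-110, 160)) + 11673 = (-8588 + sqrt((-110)**2 + 160**2)) + 11673 = (-8588 + sqrt(12100 + 25600)) + 11673 = (-8588 + sqrt(37700)) + 11673 = (-8588 + 10*sqrt(377)) + 11673 = 3085 + 10*sqrt(377)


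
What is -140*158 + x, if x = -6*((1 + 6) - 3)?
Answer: -22144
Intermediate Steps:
x = -24 (x = -6*(7 - 3) = -6*4 = -24)
-140*158 + x = -140*158 - 24 = -22120 - 24 = -22144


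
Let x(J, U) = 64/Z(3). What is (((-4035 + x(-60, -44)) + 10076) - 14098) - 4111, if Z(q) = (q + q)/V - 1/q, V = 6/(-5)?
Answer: -12180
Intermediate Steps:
V = -6/5 (V = 6*(-1/5) = -6/5 ≈ -1.2000)
Z(q) = -1/q - 5*q/3 (Z(q) = (q + q)/(-6/5) - 1/q = (2*q)*(-5/6) - 1/q = -5*q/3 - 1/q = -1/q - 5*q/3)
x(J, U) = -12 (x(J, U) = 64/(-1/3 - 5/3*3) = 64/(-1*1/3 - 5) = 64/(-1/3 - 5) = 64/(-16/3) = 64*(-3/16) = -12)
(((-4035 + x(-60, -44)) + 10076) - 14098) - 4111 = (((-4035 - 12) + 10076) - 14098) - 4111 = ((-4047 + 10076) - 14098) - 4111 = (6029 - 14098) - 4111 = -8069 - 4111 = -12180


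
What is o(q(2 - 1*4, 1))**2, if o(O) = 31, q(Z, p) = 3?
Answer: 961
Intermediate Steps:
o(q(2 - 1*4, 1))**2 = 31**2 = 961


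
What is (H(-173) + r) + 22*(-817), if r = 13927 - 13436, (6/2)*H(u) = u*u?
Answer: -22520/3 ≈ -7506.7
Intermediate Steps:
H(u) = u**2/3 (H(u) = (u*u)/3 = u**2/3)
r = 491
(H(-173) + r) + 22*(-817) = ((1/3)*(-173)**2 + 491) + 22*(-817) = ((1/3)*29929 + 491) - 17974 = (29929/3 + 491) - 17974 = 31402/3 - 17974 = -22520/3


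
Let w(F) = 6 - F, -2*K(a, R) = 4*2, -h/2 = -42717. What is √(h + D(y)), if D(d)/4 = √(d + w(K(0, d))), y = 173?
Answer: √(85434 + 4*√183) ≈ 292.38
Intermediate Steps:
h = 85434 (h = -2*(-42717) = 85434)
K(a, R) = -4 (K(a, R) = -2*2 = -½*8 = -4)
D(d) = 4*√(10 + d) (D(d) = 4*√(d + (6 - 1*(-4))) = 4*√(d + (6 + 4)) = 4*√(d + 10) = 4*√(10 + d))
√(h + D(y)) = √(85434 + 4*√(10 + 173)) = √(85434 + 4*√183)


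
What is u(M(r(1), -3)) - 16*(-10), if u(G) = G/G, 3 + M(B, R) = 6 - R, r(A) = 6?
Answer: 161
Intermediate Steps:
M(B, R) = 3 - R (M(B, R) = -3 + (6 - R) = 3 - R)
u(G) = 1
u(M(r(1), -3)) - 16*(-10) = 1 - 16*(-10) = 1 + 160 = 161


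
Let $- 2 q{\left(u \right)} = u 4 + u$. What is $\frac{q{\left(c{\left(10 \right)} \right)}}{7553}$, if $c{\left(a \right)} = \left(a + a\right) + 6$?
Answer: $- \frac{5}{581} \approx -0.0086059$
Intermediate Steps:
$c{\left(a \right)} = 6 + 2 a$ ($c{\left(a \right)} = 2 a + 6 = 6 + 2 a$)
$q{\left(u \right)} = - \frac{5 u}{2}$ ($q{\left(u \right)} = - \frac{u 4 + u}{2} = - \frac{4 u + u}{2} = - \frac{5 u}{2}$)
$\frac{q{\left(c{\left(10 \right)} \right)}}{7553} = \frac{\left(- \frac{5}{2}\right) \left(6 + 2 \cdot 10\right)}{7553} = - \frac{5 \left(6 + 20\right)}{2} \cdot \frac{1}{7553} = \left(- \frac{5}{2}\right) 26 \cdot \frac{1}{7553} = \left(-65\right) \frac{1}{7553} = - \frac{5}{581}$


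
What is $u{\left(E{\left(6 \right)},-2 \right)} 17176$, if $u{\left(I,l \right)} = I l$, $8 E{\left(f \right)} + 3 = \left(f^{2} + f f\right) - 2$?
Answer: $-287698$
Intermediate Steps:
$E{\left(f \right)} = - \frac{5}{8} + \frac{f^{2}}{4}$ ($E{\left(f \right)} = - \frac{3}{8} + \frac{\left(f^{2} + f f\right) - 2}{8} = - \frac{3}{8} + \frac{\left(f^{2} + f^{2}\right) - 2}{8} = - \frac{3}{8} + \frac{2 f^{2} - 2}{8} = - \frac{3}{8} + \frac{-2 + 2 f^{2}}{8} = - \frac{3}{8} + \left(- \frac{1}{4} + \frac{f^{2}}{4}\right) = - \frac{5}{8} + \frac{f^{2}}{4}$)
$u{\left(E{\left(6 \right)},-2 \right)} 17176 = \left(- \frac{5}{8} + \frac{6^{2}}{4}\right) \left(-2\right) 17176 = \left(- \frac{5}{8} + \frac{1}{4} \cdot 36\right) \left(-2\right) 17176 = \left(- \frac{5}{8} + 9\right) \left(-2\right) 17176 = \frac{67}{8} \left(-2\right) 17176 = \left(- \frac{67}{4}\right) 17176 = -287698$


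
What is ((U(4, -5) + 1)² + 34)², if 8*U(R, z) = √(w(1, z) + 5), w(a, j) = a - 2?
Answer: 323761/256 ≈ 1264.7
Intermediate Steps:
w(a, j) = -2 + a
U(R, z) = ¼ (U(R, z) = √((-2 + 1) + 5)/8 = √(-1 + 5)/8 = √4/8 = (⅛)*2 = ¼)
((U(4, -5) + 1)² + 34)² = ((¼ + 1)² + 34)² = ((5/4)² + 34)² = (25/16 + 34)² = (569/16)² = 323761/256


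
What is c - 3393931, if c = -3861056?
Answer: -7254987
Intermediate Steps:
c - 3393931 = -3861056 - 3393931 = -7254987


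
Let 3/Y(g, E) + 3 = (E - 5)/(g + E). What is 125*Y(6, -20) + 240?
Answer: -1170/17 ≈ -68.823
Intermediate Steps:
Y(g, E) = 3/(-3 + (-5 + E)/(E + g)) (Y(g, E) = 3/(-3 + (E - 5)/(g + E)) = 3/(-3 + (-5 + E)/(E + g)))
125*Y(6, -20) + 240 = 125*(3*(-1*(-20) - 1*6)/(5 + 2*(-20) + 3*6)) + 240 = 125*(3*(20 - 6)/(5 - 40 + 18)) + 240 = 125*(3*14/(-17)) + 240 = 125*(3*(-1/17)*14) + 240 = 125*(-42/17) + 240 = -5250/17 + 240 = -1170/17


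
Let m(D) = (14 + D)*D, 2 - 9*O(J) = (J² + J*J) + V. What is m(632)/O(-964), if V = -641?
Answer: -3674448/1857949 ≈ -1.9777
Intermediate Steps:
O(J) = 643/9 - 2*J²/9 (O(J) = 2/9 - ((J² + J*J) - 641)/9 = 2/9 - ((J² + J²) - 641)/9 = 2/9 - (2*J² - 641)/9 = 2/9 - (-641 + 2*J²)/9 = 2/9 + (641/9 - 2*J²/9) = 643/9 - 2*J²/9)
m(D) = D*(14 + D)
m(632)/O(-964) = (632*(14 + 632))/(643/9 - 2/9*(-964)²) = (632*646)/(643/9 - 2/9*929296) = 408272/(643/9 - 1858592/9) = 408272/(-1857949/9) = 408272*(-9/1857949) = -3674448/1857949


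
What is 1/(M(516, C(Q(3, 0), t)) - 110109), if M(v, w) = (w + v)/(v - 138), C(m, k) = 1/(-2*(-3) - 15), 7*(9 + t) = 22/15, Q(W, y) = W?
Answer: -3402/374586175 ≈ -9.0820e-6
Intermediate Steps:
t = -923/105 (t = -9 + (22/15)/7 = -9 + (22*(1/15))/7 = -9 + (1/7)*(22/15) = -9 + 22/105 = -923/105 ≈ -8.7905)
C(m, k) = -1/9 (C(m, k) = 1/(6 - 15) = 1/(-9) = -1/9)
M(v, w) = (v + w)/(-138 + v)
1/(M(516, C(Q(3, 0), t)) - 110109) = 1/((516 - 1/9)/(-138 + 516) - 110109) = 1/((4643/9)/378 - 110109) = 1/((1/378)*(4643/9) - 110109) = 1/(4643/3402 - 110109) = 1/(-374586175/3402) = -3402/374586175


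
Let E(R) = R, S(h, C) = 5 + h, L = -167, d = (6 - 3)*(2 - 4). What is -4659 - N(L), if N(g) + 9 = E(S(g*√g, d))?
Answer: -4655 + 167*I*√167 ≈ -4655.0 + 2158.1*I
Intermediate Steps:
d = -6 (d = 3*(-2) = -6)
N(g) = -4 + g^(3/2) (N(g) = -9 + (5 + g*√g) = -9 + (5 + g^(3/2)) = -4 + g^(3/2))
-4659 - N(L) = -4659 - (-4 + (-167)^(3/2)) = -4659 - (-4 - 167*I*√167) = -4659 + (4 + 167*I*√167) = -4655 + 167*I*√167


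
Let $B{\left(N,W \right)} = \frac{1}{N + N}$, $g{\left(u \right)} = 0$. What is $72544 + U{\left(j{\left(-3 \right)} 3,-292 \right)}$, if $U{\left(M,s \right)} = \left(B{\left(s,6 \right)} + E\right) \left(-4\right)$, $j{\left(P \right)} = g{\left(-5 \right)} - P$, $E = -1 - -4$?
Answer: $\frac{10589673}{146} \approx 72532.0$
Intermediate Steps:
$E = 3$ ($E = -1 + 4 = 3$)
$j{\left(P \right)} = - P$ ($j{\left(P \right)} = 0 - P = - P$)
$B{\left(N,W \right)} = \frac{1}{2 N}$
$U{\left(M,s \right)} = -12 - \frac{2}{s}$ ($U{\left(M,s \right)} = \left(\frac{1}{2 s} + 3\right) \left(-4\right) = \left(3 + \frac{1}{2 s}\right) \left(-4\right) = -12 - \frac{2}{s}$)
$72544 + U{\left(j{\left(-3 \right)} 3,-292 \right)} = 72544 - \left(12 + \frac{2}{-292}\right) = 72544 - \frac{1751}{146} = \frac{10589673}{146}$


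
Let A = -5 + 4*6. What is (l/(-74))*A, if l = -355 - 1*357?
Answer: 6764/37 ≈ 182.81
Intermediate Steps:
l = -712 (l = -355 - 357 = -712)
A = 19 (A = -5 + 24 = 19)
(l/(-74))*A = -712/(-74)*19 = -712*(-1/74)*19 = (356/37)*19 = 6764/37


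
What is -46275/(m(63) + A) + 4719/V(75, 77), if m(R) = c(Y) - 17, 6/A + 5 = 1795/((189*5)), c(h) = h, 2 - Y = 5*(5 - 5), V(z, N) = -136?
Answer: 303425087/112472 ≈ 2697.8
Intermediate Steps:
Y = 2 (Y = 2 - 5*(5 - 5) = 2 - 5*0 = 2 - 1*0 = 2 + 0 = 2)
A = -567/293 (A = 6/(-5 + 1795/((189*5))) = 6/(-5 + 1795/945) = 6/(-5 + 1795*(1/945)) = 6/(-5 + 359/189) = 6/(-586/189) = 6*(-189/586) = -567/293 ≈ -1.9352)
m(R) = -15 (m(R) = 2 - 17 = -15)
-46275/(m(63) + A) + 4719/V(75, 77) = -46275/(-15 - 567/293) + 4719/(-136) = -46275/(-4962/293) + 4719*(-1/136) = -46275*(-293/4962) - 4719/136 = 4519525/1654 - 4719/136 = 303425087/112472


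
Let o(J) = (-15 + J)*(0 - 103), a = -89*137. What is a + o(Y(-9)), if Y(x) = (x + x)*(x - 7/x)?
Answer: -25892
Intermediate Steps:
Y(x) = 2*x*(x - 7/x) (Y(x) = (2*x)*(x - 7/x) = 2*x*(x - 7/x))
a = -12193
o(J) = 1545 - 103*J (o(J) = (-15 + J)*(-103) = 1545 - 103*J)
a + o(Y(-9)) = -12193 + (1545 - 103*(-14 + 2*(-9)**2)) = -12193 + (1545 - 103*(-14 + 2*81)) = -12193 + (1545 - 103*(-14 + 162)) = -12193 + (1545 - 103*148) = -12193 + (1545 - 15244) = -12193 - 13699 = -25892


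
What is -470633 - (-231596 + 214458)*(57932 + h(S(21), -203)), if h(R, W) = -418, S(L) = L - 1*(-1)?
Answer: 985204299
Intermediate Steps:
S(L) = 1 + L (S(L) = L + 1 = 1 + L)
-470633 - (-231596 + 214458)*(57932 + h(S(21), -203)) = -470633 - (-231596 + 214458)*(57932 - 418) = -470633 - (-17138)*57514 = -470633 - 1*(-985674932) = -470633 + 985674932 = 985204299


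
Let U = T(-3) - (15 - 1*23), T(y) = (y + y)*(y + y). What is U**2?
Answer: 1936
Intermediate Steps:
T(y) = 4*y**2 (T(y) = (2*y)*(2*y) = 4*y**2)
U = 44 (U = 4*(-3)**2 - (15 - 1*23) = 4*9 - (15 - 23) = 36 - 1*(-8) = 36 + 8 = 44)
U**2 = 44**2 = 1936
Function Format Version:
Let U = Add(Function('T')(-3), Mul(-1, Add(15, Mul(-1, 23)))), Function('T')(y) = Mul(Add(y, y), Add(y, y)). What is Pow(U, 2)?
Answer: 1936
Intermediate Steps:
Function('T')(y) = Mul(4, Pow(y, 2)) (Function('T')(y) = Mul(Mul(2, y), Mul(2, y)) = Mul(4, Pow(y, 2)))
U = 44 (U = Add(Mul(4, Pow(-3, 2)), Mul(-1, Add(15, Mul(-1, 23)))) = Add(Mul(4, 9), Mul(-1, Add(15, -23))) = Add(36, Mul(-1, -8)) = Add(36, 8) = 44)
Pow(U, 2) = Pow(44, 2) = 1936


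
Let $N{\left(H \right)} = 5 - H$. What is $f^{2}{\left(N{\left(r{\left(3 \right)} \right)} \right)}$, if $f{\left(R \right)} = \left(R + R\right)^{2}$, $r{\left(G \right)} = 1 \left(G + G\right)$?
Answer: $16$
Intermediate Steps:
$r{\left(G \right)} = 2 G$ ($r{\left(G \right)} = 1 \cdot 2 G = 2 G$)
$f{\left(R \right)} = 4 R^{2}$ ($f{\left(R \right)} = \left(2 R\right)^{2} = 4 R^{2}$)
$f^{2}{\left(N{\left(r{\left(3 \right)} \right)} \right)} = \left(4 \left(5 - 2 \cdot 3\right)^{2}\right)^{2} = \left(4 \left(5 - 6\right)^{2}\right)^{2} = \left(4 \left(-1\right)^{2}\right)^{2} = \left(4 \cdot 1\right)^{2} = 4^{2} = 16$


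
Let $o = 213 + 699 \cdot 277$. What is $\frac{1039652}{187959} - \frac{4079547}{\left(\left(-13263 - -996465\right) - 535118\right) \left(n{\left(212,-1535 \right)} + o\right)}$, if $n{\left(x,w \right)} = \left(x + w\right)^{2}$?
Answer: $\frac{301897090778278049}{54580112698418580} \approx 5.5313$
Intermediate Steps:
$o = 193836$ ($o = 213 + 193623 = 193836$)
$n{\left(x,w \right)} = \left(w + x\right)^{2}$
$\frac{1039652}{187959} - \frac{4079547}{\left(\left(-13263 - -996465\right) - 535118\right) \left(n{\left(212,-1535 \right)} + o\right)} = \frac{1039652}{187959} - \frac{4079547}{\left(\left(-13263 - -996465\right) - 535118\right) \left(\left(-1535 + 212\right)^{2} + 193836\right)} = 1039652 \cdot \frac{1}{187959} - \frac{4079547}{\left(\left(-13263 + 996465\right) - 535118\right) \left(\left(-1323\right)^{2} + 193836\right)} = \frac{1039652}{187959} - \frac{4079547}{\left(983202 - 535118\right) \left(1750329 + 193836\right)} = \frac{1039652}{187959} - \frac{4079547}{448084 \cdot 1944165} = \frac{1039652}{187959} - \frac{4079547}{871149229860} = \frac{1039652}{187959} - \frac{1359849}{290383076620} = \frac{301897090778278049}{54580112698418580}$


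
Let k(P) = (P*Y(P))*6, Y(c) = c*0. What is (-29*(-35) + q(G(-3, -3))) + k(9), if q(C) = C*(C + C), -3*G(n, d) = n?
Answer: 1017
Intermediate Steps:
Y(c) = 0
G(n, d) = -n/3
q(C) = 2*C² (q(C) = C*(2*C) = 2*C²)
k(P) = 0 (k(P) = (P*0)*6 = 0*6 = 0)
(-29*(-35) + q(G(-3, -3))) + k(9) = (-29*(-35) + 2*(-⅓*(-3))²) + 0 = (1015 + 2*1²) + 0 = (1015 + 2*1) + 0 = (1015 + 2) + 0 = 1017 + 0 = 1017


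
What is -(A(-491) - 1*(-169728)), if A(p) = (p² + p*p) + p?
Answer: -651399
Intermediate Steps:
A(p) = p + 2*p² (A(p) = (p² + p²) + p = 2*p² + p = p + 2*p²)
-(A(-491) - 1*(-169728)) = -(-491*(1 + 2*(-491)) - 1*(-169728)) = -(-491*(1 - 982) + 169728) = -(-491*(-981) + 169728) = -(481671 + 169728) = -1*651399 = -651399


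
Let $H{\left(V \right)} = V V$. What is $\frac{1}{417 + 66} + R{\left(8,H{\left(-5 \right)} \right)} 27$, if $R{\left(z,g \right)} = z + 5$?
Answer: $\frac{169534}{483} \approx 351.0$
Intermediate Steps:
$H{\left(V \right)} = V^{2}$
$R{\left(z,g \right)} = 5 + z$
$\frac{1}{417 + 66} + R{\left(8,H{\left(-5 \right)} \right)} 27 = \frac{1}{417 + 66} + \left(5 + 8\right) 27 = \frac{1}{483} + 13 \cdot 27 = \frac{1}{483} + 351 = \frac{169534}{483}$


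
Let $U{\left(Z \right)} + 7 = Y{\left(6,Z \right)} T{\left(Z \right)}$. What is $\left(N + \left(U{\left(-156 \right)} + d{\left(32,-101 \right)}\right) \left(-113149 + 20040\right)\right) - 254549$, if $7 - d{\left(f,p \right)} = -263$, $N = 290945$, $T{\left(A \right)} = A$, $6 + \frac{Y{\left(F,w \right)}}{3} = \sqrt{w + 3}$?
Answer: $-285901343 + 130725036 i \sqrt{17} \approx -2.859 \cdot 10^{8} + 5.3899 \cdot 10^{8} i$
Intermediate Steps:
$Y{\left(F,w \right)} = -18 + 3 \sqrt{3 + w}$ ($Y{\left(F,w \right)} = -18 + 3 \sqrt{w + 3} = -18 + 3 \sqrt{3 + w}$)
$U{\left(Z \right)} = -7 + Z \left(-18 + 3 \sqrt{3 + Z}\right)$ ($U{\left(Z \right)} = -7 + \left(-18 + 3 \sqrt{3 + Z}\right) Z = -7 + Z \left(-18 + 3 \sqrt{3 + Z}\right)$)
$d{\left(f,p \right)} = 270$ ($d{\left(f,p \right)} = 7 - -263 = 7 + 263 = 270$)
$\left(N + \left(U{\left(-156 \right)} + d{\left(32,-101 \right)}\right) \left(-113149 + 20040\right)\right) - 254549 = \left(290945 + \left(\left(-7 + 3 \left(-156\right) \left(-6 + \sqrt{3 - 156}\right)\right) + 270\right) \left(-113149 + 20040\right)\right) - 254549 = \left(290945 + \left(\left(-7 + 3 \left(-156\right) \left(-6 + \sqrt{-153}\right)\right) + 270\right) \left(-93109\right)\right) - 254549 = \left(290945 + \left(\left(-7 + 3 \left(-156\right) \left(-6 + 3 i \sqrt{17}\right)\right) + 270\right) \left(-93109\right)\right) - 254549 = \left(290945 + \left(\left(-7 + \left(2808 - 1404 i \sqrt{17}\right)\right) + 270\right) \left(-93109\right)\right) - 254549 = \left(290945 + \left(\left(2801 - 1404 i \sqrt{17}\right) + 270\right) \left(-93109\right)\right) - 254549 = \left(290945 + \left(3071 - 1404 i \sqrt{17}\right) \left(-93109\right)\right) - 254549 = \left(290945 - \left(285937739 - 130725036 i \sqrt{17}\right)\right) - 254549 = \left(-285646794 + 130725036 i \sqrt{17}\right) - 254549 = -285901343 + 130725036 i \sqrt{17}$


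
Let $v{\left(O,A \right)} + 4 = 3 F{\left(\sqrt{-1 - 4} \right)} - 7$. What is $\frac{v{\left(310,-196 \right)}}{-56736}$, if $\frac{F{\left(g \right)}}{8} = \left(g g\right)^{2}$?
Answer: $- \frac{589}{56736} \approx -0.010381$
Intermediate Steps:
$F{\left(g \right)} = 8 g^{4}$ ($F{\left(g \right)} = 8 \left(g g\right)^{2} = 8 \left(g^{2}\right)^{2} = 8 g^{4}$)
$v{\left(O,A \right)} = 589$ ($v{\left(O,A \right)} = -4 - \left(7 - 3 \cdot 8 \left(\sqrt{-1 - 4}\right)^{4}\right) = -4 - \left(7 - 3 \cdot 8 \left(\sqrt{-5}\right)^{4}\right) = -4 - \left(7 - 3 \cdot 8 \left(i \sqrt{5}\right)^{4}\right) = -4 - \left(7 - 3 \cdot 8 \cdot 25\right) = -4 + \left(3 \cdot 200 - 7\right) = -4 + \left(600 - 7\right) = -4 + 593 = 589$)
$\frac{v{\left(310,-196 \right)}}{-56736} = \frac{589}{-56736} = 589 \left(- \frac{1}{56736}\right) = - \frac{589}{56736}$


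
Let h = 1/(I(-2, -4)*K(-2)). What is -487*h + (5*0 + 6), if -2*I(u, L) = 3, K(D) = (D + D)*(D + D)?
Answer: 631/24 ≈ 26.292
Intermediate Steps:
K(D) = 4*D**2 (K(D) = (2*D)*(2*D) = 4*D**2)
I(u, L) = -3/2 (I(u, L) = -1/2*3 = -3/2)
h = -1/24 (h = 1/(-6*(-2)**2) = 1/(-6*4) = 1/(-3/2*16) = 1/(-24) = -1/24 ≈ -0.041667)
-487*h + (5*0 + 6) = -487*(-1/24) + (5*0 + 6) = 487/24 + (0 + 6) = 487/24 + 6 = 631/24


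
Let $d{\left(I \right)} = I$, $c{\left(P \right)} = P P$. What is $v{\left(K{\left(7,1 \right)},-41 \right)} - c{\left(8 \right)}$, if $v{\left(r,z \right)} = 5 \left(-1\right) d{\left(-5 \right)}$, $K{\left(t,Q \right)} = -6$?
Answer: $-39$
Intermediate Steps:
$c{\left(P \right)} = P^{2}$
$v{\left(r,z \right)} = 25$ ($v{\left(r,z \right)} = 5 \left(-1\right) \left(-5\right) = \left(-5\right) \left(-5\right) = 25$)
$v{\left(K{\left(7,1 \right)},-41 \right)} - c{\left(8 \right)} = 25 - 8^{2} = 25 - 64 = -39$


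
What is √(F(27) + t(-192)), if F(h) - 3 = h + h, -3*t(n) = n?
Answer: 11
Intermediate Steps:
t(n) = -n/3
F(h) = 3 + 2*h (F(h) = 3 + (h + h) = 3 + 2*h)
√(F(27) + t(-192)) = √((3 + 2*27) - ⅓*(-192)) = √((3 + 54) + 64) = √(57 + 64) = √121 = 11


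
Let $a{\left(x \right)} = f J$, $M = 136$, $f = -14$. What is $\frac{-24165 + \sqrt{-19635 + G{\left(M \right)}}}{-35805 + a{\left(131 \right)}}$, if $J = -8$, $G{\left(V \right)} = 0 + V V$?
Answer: $\frac{24165}{35693} - \frac{i \sqrt{1139}}{35693} \approx 0.67702 - 0.00094554 i$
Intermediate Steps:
$G{\left(V \right)} = V^{2}$ ($G{\left(V \right)} = 0 + V^{2} = V^{2}$)
$a{\left(x \right)} = 112$ ($a{\left(x \right)} = \left(-14\right) \left(-8\right) = 112$)
$\frac{-24165 + \sqrt{-19635 + G{\left(M \right)}}}{-35805 + a{\left(131 \right)}} = \frac{-24165 + \sqrt{-19635 + 136^{2}}}{-35805 + 112} = \frac{-24165 + \sqrt{-19635 + 18496}}{-35693} = \left(-24165 + \sqrt{-1139}\right) \left(- \frac{1}{35693}\right) = \left(-24165 + i \sqrt{1139}\right) \left(- \frac{1}{35693}\right) = \frac{24165}{35693} - \frac{i \sqrt{1139}}{35693}$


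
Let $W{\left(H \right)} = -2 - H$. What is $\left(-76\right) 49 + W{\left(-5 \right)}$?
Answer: $-3721$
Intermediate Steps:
$\left(-76\right) 49 + W{\left(-5 \right)} = \left(-76\right) 49 - -3 = -3724 + \left(-2 + 5\right) = -3724 + 3 = -3721$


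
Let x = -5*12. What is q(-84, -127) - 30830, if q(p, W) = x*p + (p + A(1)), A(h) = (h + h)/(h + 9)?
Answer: -129369/5 ≈ -25874.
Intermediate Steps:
x = -60
A(h) = 2*h/(9 + h) (A(h) = (2*h)/(9 + h) = 2*h/(9 + h))
q(p, W) = 1/5 - 59*p (q(p, W) = -60*p + (p + 2*1/(9 + 1)) = -60*p + (p + 2*1/10) = -60*p + (p + 2*1*(1/10)) = -60*p + (p + 1/5) = -60*p + (1/5 + p) = 1/5 - 59*p)
q(-84, -127) - 30830 = (1/5 - 59*(-84)) - 30830 = (1/5 + 4956) - 30830 = 24781/5 - 30830 = -129369/5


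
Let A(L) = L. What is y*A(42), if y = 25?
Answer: 1050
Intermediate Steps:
y*A(42) = 25*42 = 1050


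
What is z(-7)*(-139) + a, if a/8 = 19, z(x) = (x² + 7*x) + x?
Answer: 1125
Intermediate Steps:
z(x) = x² + 8*x
a = 152 (a = 8*19 = 152)
z(-7)*(-139) + a = -7*(8 - 7)*(-139) + 152 = -7*1*(-139) + 152 = -7*(-139) + 152 = 973 + 152 = 1125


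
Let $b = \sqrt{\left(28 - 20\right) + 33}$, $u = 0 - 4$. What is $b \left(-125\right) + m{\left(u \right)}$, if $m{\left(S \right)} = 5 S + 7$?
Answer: $-13 - 125 \sqrt{41} \approx -813.39$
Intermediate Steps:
$u = -4$
$b = \sqrt{41}$ ($b = \sqrt{8 + 33} = \sqrt{41} \approx 6.4031$)
$m{\left(S \right)} = 7 + 5 S$
$b \left(-125\right) + m{\left(u \right)} = \sqrt{41} \left(-125\right) + \left(7 + 5 \left(-4\right)\right) = - 125 \sqrt{41} + \left(7 - 20\right) = - 125 \sqrt{41} - 13 = -13 - 125 \sqrt{41}$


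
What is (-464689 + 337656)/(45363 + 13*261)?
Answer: -127033/48756 ≈ -2.6055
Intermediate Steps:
(-464689 + 337656)/(45363 + 13*261) = -127033/(45363 + 3393) = -127033/48756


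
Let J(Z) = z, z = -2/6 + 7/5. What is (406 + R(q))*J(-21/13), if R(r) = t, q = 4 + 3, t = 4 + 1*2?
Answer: 6592/15 ≈ 439.47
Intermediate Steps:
z = 16/15 (z = -2*1/6 + 7*(1/5) = -1/3 + 7/5 = 16/15 ≈ 1.0667)
J(Z) = 16/15
t = 6 (t = 4 + 2 = 6)
q = 7
R(r) = 6
(406 + R(q))*J(-21/13) = (406 + 6)*(16/15) = 412*(16/15) = 6592/15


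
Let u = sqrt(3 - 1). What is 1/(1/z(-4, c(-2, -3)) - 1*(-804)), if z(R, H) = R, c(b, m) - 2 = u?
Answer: 4/3215 ≈ 0.0012442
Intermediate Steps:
u = sqrt(2) ≈ 1.4142
c(b, m) = 2 + sqrt(2)
1/(1/z(-4, c(-2, -3)) - 1*(-804)) = 1/(1/(-4) - 1*(-804)) = 1/(-1/4 + 804) = 1/(3215/4) = 4/3215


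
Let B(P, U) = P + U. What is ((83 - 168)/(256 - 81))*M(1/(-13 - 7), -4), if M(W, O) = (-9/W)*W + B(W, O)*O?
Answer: -612/175 ≈ -3.4971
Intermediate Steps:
M(W, O) = -9 + O*(O + W) (M(W, O) = (-9/W)*W + (W + O)*O = -9 + (O + W)*O = -9 + O*(O + W))
((83 - 168)/(256 - 81))*M(1/(-13 - 7), -4) = ((83 - 168)/(256 - 81))*(-9 - 4*(-4 + 1/(-13 - 7))) = (-85/175)*(-9 - 4*(-4 + 1/(-20))) = (-85*1/175)*(-9 - 4*(-4 - 1/20)) = -17*(-9 - 4*(-81/20))/35 = -17*(-9 + 81/5)/35 = -17/35*36/5 = -612/175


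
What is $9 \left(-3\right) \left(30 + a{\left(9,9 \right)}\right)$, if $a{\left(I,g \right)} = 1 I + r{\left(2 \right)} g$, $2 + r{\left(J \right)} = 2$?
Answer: $-1053$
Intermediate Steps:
$r{\left(J \right)} = 0$ ($r{\left(J \right)} = -2 + 2 = 0$)
$a{\left(I,g \right)} = I$ ($a{\left(I,g \right)} = 1 I + 0 g = I + 0 = I$)
$9 \left(-3\right) \left(30 + a{\left(9,9 \right)}\right) = 9 \left(-3\right) \left(30 + 9\right) = \left(-27\right) 39 = -1053$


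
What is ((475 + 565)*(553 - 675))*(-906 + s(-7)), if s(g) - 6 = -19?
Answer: 116602720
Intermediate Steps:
s(g) = -13 (s(g) = 6 - 19 = -13)
((475 + 565)*(553 - 675))*(-906 + s(-7)) = ((475 + 565)*(553 - 675))*(-906 - 13) = (1040*(-122))*(-919) = -126880*(-919) = 116602720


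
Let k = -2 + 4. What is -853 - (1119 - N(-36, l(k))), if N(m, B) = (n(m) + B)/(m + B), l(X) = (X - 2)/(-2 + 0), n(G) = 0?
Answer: -1972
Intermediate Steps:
k = 2
l(X) = 1 - X/2 (l(X) = (-2 + X)/(-2) = (-2 + X)*(-1/2) = 1 - X/2)
N(m, B) = B/(B + m) (N(m, B) = (0 + B)/(m + B) = B/(B + m))
-853 - (1119 - N(-36, l(k))) = -853 - (1119 - (1 - 1/2*2)/((1 - 1/2*2) - 36)) = -853 - (1119 - (1 - 1)/((1 - 1) - 36)) = -853 - (1119 - 0/(0 - 36)) = -853 - (1119 - 0/(-36)) = -853 - (1119 - 0*(-1)/36) = -853 - (1119 - 1*0) = -853 - (1119 + 0) = -853 - 1*1119 = -853 - 1119 = -1972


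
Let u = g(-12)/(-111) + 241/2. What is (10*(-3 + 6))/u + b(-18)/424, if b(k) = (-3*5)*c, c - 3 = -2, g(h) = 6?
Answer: 269195/1259704 ≈ 0.21370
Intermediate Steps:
c = 1 (c = 3 - 2 = 1)
u = 8913/74 (u = 6/(-111) + 241/2 = 6*(-1/111) + 241*(½) = -2/37 + 241/2 = 8913/74 ≈ 120.45)
b(k) = -15 (b(k) = -3*5*1 = -15*1 = -15)
(10*(-3 + 6))/u + b(-18)/424 = (10*(-3 + 6))/(8913/74) - 15/424 = (10*3)*(74/8913) - 15*1/424 = 30*(74/8913) - 15/424 = 740/2971 - 15/424 = 269195/1259704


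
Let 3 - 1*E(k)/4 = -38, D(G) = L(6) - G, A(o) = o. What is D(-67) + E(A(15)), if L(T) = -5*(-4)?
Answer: 251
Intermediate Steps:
L(T) = 20
D(G) = 20 - G
E(k) = 164 (E(k) = 12 - 4*(-38) = 12 + 152 = 164)
D(-67) + E(A(15)) = (20 - 1*(-67)) + 164 = (20 + 67) + 164 = 87 + 164 = 251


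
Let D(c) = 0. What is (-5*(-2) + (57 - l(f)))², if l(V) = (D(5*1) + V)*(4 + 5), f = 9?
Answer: 196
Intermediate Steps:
l(V) = 9*V (l(V) = (0 + V)*(4 + 5) = V*9 = 9*V)
(-5*(-2) + (57 - l(f)))² = (-5*(-2) + (57 - 9*9))² = (10 + (57 - 1*81))² = (10 + (57 - 81))² = (10 - 24)² = (-14)² = 196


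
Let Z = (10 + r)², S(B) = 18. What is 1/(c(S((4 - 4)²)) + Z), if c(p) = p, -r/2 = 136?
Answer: 1/68662 ≈ 1.4564e-5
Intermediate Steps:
r = -272 (r = -2*136 = -272)
Z = 68644 (Z = (10 - 272)² = (-262)² = 68644)
1/(c(S((4 - 4)²)) + Z) = 1/(18 + 68644) = 1/68662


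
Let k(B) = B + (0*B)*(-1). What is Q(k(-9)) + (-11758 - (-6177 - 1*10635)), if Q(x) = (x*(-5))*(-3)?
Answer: 4919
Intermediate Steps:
k(B) = B (k(B) = B + 0*(-1) = B + 0 = B)
Q(x) = 15*x (Q(x) = -5*x*(-3) = 15*x)
Q(k(-9)) + (-11758 - (-6177 - 1*10635)) = 15*(-9) + (-11758 - (-6177 - 1*10635)) = -135 + (-11758 - (-6177 - 10635)) = -135 + (-11758 - 1*(-16812)) = -135 + (-11758 + 16812) = -135 + 5054 = 4919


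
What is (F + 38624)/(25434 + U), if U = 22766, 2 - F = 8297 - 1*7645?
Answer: 18987/24100 ≈ 0.78784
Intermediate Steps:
F = -650 (F = 2 - (8297 - 1*7645) = 2 - (8297 - 7645) = 2 - 1*652 = 2 - 652 = -650)
(F + 38624)/(25434 + U) = (-650 + 38624)/(25434 + 22766) = 37974/48200 = 37974*(1/48200) = 18987/24100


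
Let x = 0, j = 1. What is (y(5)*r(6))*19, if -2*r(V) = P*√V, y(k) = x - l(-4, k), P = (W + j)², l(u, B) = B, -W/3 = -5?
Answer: 12160*√6 ≈ 29786.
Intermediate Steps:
W = 15 (W = -3*(-5) = 15)
P = 256 (P = (15 + 1)² = 16² = 256)
y(k) = -k (y(k) = 0 - k = -k)
r(V) = -128*√V
(y(5)*r(6))*19 = ((-1*5)*(-128*√6))*19 = -(-640)*√6*19 = (640*√6)*19 = 12160*√6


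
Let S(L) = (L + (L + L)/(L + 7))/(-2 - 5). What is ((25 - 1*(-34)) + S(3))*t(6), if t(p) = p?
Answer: 12282/35 ≈ 350.91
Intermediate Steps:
S(L) = -L/7 - 2*L/(7*(7 + L)) (S(L) = (L + (2*L)/(7 + L))/(-7) = (L + 2*L/(7 + L))*(-⅐) = -L/7 - 2*L/(7*(7 + L)))
((25 - 1*(-34)) + S(3))*t(6) = ((25 - 1*(-34)) - 1*3*(9 + 3)/(49 + 7*3))*6 = ((25 + 34) - 1*3*12/(49 + 21))*6 = (59 - 1*3*12/70)*6 = (59 - 1*3*1/70*12)*6 = (59 - 18/35)*6 = (2047/35)*6 = 12282/35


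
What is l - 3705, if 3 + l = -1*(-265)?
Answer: -3443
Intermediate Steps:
l = 262 (l = -3 - 1*(-265) = -3 + 265 = 262)
l - 3705 = 262 - 3705 = -3443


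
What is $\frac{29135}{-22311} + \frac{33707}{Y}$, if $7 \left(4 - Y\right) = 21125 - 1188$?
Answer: $- \frac{5844306854}{444189699} \approx -13.157$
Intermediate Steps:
$Y = - \frac{19909}{7}$ ($Y = 4 - \frac{21125 - 1188}{7} = 4 - \frac{19937}{7} = - \frac{19909}{7} \approx -2844.1$)
$\frac{29135}{-22311} + \frac{33707}{Y} = \frac{29135}{-22311} + \frac{33707}{- \frac{19909}{7}} = 29135 \left(- \frac{1}{22311}\right) + 33707 \left(- \frac{7}{19909}\right) = - \frac{29135}{22311} - \frac{235949}{19909} = - \frac{5844306854}{444189699}$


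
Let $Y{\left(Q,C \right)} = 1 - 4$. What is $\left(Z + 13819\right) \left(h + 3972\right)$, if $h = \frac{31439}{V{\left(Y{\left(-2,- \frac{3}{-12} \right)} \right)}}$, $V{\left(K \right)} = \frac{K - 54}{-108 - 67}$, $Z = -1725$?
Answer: $\frac{69277201526}{57} \approx 1.2154 \cdot 10^{9}$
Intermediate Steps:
$Y{\left(Q,C \right)} = -3$ ($Y{\left(Q,C \right)} = 1 - 4 = -3$)
$V{\left(K \right)} = \frac{54}{175} - \frac{K}{175}$ ($V{\left(K \right)} = \frac{-54 + K}{-175} = \left(-54 + K\right) \left(- \frac{1}{175}\right) = \frac{54}{175} - \frac{K}{175}$)
$h = \frac{5501825}{57}$ ($h = \frac{31439}{\frac{54}{175} - - \frac{3}{175}} = \frac{31439}{\frac{54}{175} + \frac{3}{175}} = \frac{31439}{\frac{57}{175}} = 31439 \cdot \frac{175}{57} = \frac{5501825}{57} \approx 96523.0$)
$\left(Z + 13819\right) \left(h + 3972\right) = \left(-1725 + 13819\right) \left(\frac{5501825}{57} + 3972\right) = 12094 \cdot \frac{5728229}{57} = \frac{69277201526}{57}$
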